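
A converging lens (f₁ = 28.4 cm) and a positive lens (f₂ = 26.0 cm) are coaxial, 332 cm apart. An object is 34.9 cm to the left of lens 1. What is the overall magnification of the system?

Lens 1: 1/d_i1 = 1/(28.4) − 1/(34.9) = 0.006558, so d_i1 = 152.5 cm; m₁ = −d_i1/d_o1 = -4.370.
d_o2 = 332 − (152.5) = 179.5 cm.
Lens 2: 1/d_i2 = 1/(26.0) − 1/(179.5) = 0.03289, so d_i2 = 30.40 cm; m₂ = −d_i2/d_o2 = -0.1694.
m = m₁·m₂ = (-4.370)(-0.1694) = +0.740.

m = +0.740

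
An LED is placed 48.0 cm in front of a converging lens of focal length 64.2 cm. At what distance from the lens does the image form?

Thin-lens equation: 1/q = 1/f − 1/p = 1/(64.20) − 1/(48.0) = 0.01558 − 0.02083 = -0.005257, so q = -190 cm.
The image is virtual, upright and enlarged, on the same side as the object.

190 cm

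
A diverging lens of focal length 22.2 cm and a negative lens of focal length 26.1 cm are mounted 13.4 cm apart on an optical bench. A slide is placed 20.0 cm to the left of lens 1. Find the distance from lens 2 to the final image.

12.5 cm

Lens 1 is diverging, so f₁ = −22.2 cm.
Lens 1: 1/d_i1 = 1/f₁ − 1/d_o1 = 1/(-22.2) − 1/(20.0) = -0.09505, so d_i1 = -10.52 cm.
The intermediate image is 10.52 cm to the left of lens 1 (virtual), which is 13.4 − (-10.52) = 23.92 cm to the left of lens 2, so d_o2 = +23.92 cm.
Lens 2 is diverging, so f₂ = −26.1 cm.
Lens 2: 1/d_i2 = 1/f₂ − 1/d_o2 = 1/(-26.1) − 1/(23.92) = -0.08012, so d_i2 = -12.5 cm.
The final image is virtual, 12.5 cm to the left of lens 2 (overall magnification ≈ 0.27).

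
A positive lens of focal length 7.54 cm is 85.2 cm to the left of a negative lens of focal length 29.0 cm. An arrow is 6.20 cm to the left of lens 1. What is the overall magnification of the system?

m = +1.09

Lens 1: 1/d_i1 = 1/(7.54) − 1/(6.20) = -0.02866, so d_i1 = -34.89 cm; m₁ = −d_i1/d_o1 = +5.627.
d_o2 = 85.2 − (-34.89) = 120.1 cm.
f₂ = −29.0 cm (diverging).
Lens 2: 1/d_i2 = 1/(-29.0) − 1/(120.1) = -0.04281, so d_i2 = -23.36 cm; m₂ = −d_i2/d_o2 = +0.1945.
m = m₁·m₂ = (+5.627)(+0.1945) = +1.09.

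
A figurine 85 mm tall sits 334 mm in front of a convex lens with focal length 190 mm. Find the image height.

1/d_i = 1/f − 1/d_o = 1/(190.0) − 1/(334) = 0.002269, so d_i = 440.7 mm.
m = −d_i/d_o = -1.319.
|h_i| = |m|·h_o = 1.319 × 85 = 112 mm. The image is real, inverted and enlarged, on the far side of the lens.

112 mm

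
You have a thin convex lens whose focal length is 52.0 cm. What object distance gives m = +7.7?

45.2 cm

m = −d_i/d_o ⇒ d_i = −m·d_o.
1/f = 1/d_o + 1/d_i = 1/d_o − 1/(m·d_o) = (1 − 1/m)/d_o, so d_o = f(1 − 1/m) = (52.00)(1 − 1/(+7.7)) = 45.2 cm.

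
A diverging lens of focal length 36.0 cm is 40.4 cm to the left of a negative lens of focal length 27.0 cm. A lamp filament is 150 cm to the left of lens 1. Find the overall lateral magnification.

f₁ = −36.0 cm (diverging).
Lens 1: 1/d_i1 = 1/(-36.0) − 1/(150) = -0.03444, so d_i1 = -29.03 cm; m₁ = −d_i1/d_o1 = +0.1935.
d_o2 = 40.4 − (-29.03) = 69.43 cm.
f₂ = −27.0 cm (diverging).
Lens 2: 1/d_i2 = 1/(-27.0) − 1/(69.43) = -0.05144, so d_i2 = -19.44 cm; m₂ = −d_i2/d_o2 = +0.2800.
m = m₁·m₂ = (+0.1935)(+0.2800) = +0.0542.

m = +0.0542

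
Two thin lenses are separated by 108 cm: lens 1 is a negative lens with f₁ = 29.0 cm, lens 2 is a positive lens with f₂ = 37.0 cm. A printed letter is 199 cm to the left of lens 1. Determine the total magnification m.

f₁ = −29.0 cm (diverging).
Lens 1: 1/d_i1 = 1/(-29.0) − 1/(199) = -0.03951, so d_i1 = -25.31 cm; m₁ = −d_i1/d_o1 = +0.1272.
d_o2 = 108 − (-25.31) = 133.3 cm.
Lens 2: 1/d_i2 = 1/(37.0) − 1/(133.3) = 0.01953, so d_i2 = 51.22 cm; m₂ = −d_i2/d_o2 = -0.3842.
m = m₁·m₂ = (+0.1272)(-0.3842) = -0.0489.

m = -0.0489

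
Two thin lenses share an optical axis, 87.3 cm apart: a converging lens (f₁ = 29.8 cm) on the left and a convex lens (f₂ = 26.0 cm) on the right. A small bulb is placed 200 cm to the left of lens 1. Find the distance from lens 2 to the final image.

51.7 cm

Lens 1: 1/d_i1 = 1/f₁ − 1/d_o1 = 1/(29.8) − 1/(200) = 0.02856, so d_i1 = 35.02 cm.
The intermediate image is 35.02 cm to the right of lens 1, which is 87.3 − (35.02) = 52.28 cm to the left of lens 2, so d_o2 = +52.28 cm.
Lens 2: 1/d_i2 = 1/f₂ − 1/d_o2 = 1/(26.0) − 1/(52.28) = 0.01933, so d_i2 = 51.7 cm.
The final image is real, 51.7 cm to the right of lens 2 (overall magnification ≈ 0.17).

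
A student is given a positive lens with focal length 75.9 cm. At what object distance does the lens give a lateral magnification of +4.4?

m = −d_i/d_o ⇒ d_i = −m·d_o.
1/f = 1/d_o + 1/d_i = 1/d_o − 1/(m·d_o) = (1 − 1/m)/d_o, so d_o = f(1 − 1/m) = (75.90)(1 − 1/(+4.4)) = 58.7 cm.

58.7 cm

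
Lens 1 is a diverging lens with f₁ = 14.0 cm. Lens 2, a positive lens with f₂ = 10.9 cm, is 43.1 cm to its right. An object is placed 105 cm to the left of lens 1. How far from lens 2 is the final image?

13.6 cm

Lens 1 is diverging, so f₁ = −14.0 cm.
Lens 1: 1/d_i1 = 1/f₁ − 1/d_o1 = 1/(-14.0) − 1/(105) = -0.08095, so d_i1 = -12.35 cm.
The intermediate image is 12.35 cm to the left of lens 1 (virtual), which is 43.1 − (-12.35) = 55.45 cm to the left of lens 2, so d_o2 = +55.45 cm.
Lens 2: 1/d_i2 = 1/f₂ − 1/d_o2 = 1/(10.9) − 1/(55.45) = 0.07371, so d_i2 = 13.6 cm.
The final image is real, 13.6 cm to the right of lens 2 (overall magnification ≈ -0.029).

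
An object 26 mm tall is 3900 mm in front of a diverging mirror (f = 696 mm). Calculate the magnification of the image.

m = +0.151

For a diverging mirror, f = -696 mm.
1/d_i = 1/f − 1/d_o = 1/(-696.0) − 1/(3900) = -0.001693, so d_i = -590.6 mm.
m = −d_i/d_o = −(-590.6)/(3900) = +0.151.
The image is virtual, upright and reduced, behind the mirror.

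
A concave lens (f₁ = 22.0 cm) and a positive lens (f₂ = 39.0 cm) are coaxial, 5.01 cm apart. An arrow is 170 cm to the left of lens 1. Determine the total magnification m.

f₁ = −22.0 cm (diverging).
Lens 1: 1/d_i1 = 1/(-22.0) − 1/(170) = -0.05134, so d_i1 = -19.48 cm; m₁ = −d_i1/d_o1 = +0.1146.
d_o2 = 5.01 − (-19.48) = 24.49 cm.
Lens 2: 1/d_i2 = 1/(39.0) − 1/(24.49) = -0.01519, so d_i2 = -65.82 cm; m₂ = −d_i2/d_o2 = +2.688.
m = m₁·m₂ = (+0.1146)(+2.688) = +0.308.

m = +0.308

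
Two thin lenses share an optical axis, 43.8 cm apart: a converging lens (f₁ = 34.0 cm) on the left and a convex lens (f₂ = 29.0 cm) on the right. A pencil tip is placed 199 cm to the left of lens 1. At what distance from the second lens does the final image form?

3.09 cm

Lens 1: 1/d_i1 = 1/f₁ − 1/d_o1 = 1/(34.0) − 1/(199) = 0.02439, so d_i1 = 41.01 cm.
The intermediate image is 41.01 cm to the right of lens 1, which is 43.8 − (41.01) = 2.790 cm to the left of lens 2, so d_o2 = +2.790 cm.
Lens 2: 1/d_i2 = 1/f₂ − 1/d_o2 = 1/(29.0) − 1/(2.790) = -0.3239, so d_i2 = -3.09 cm.
The final image is virtual, 3.09 cm to the left of lens 2 (overall magnification ≈ -0.23).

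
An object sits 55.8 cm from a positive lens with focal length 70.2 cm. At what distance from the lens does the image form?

Lens equation: 1/v = 1/f − 1/u = 1/(70.20) − 1/(55.8) = 0.01425 − 0.01792 = -0.003676, so v = -272 cm.
The image is virtual, upright and enlarged, on the same side as the object.

272 cm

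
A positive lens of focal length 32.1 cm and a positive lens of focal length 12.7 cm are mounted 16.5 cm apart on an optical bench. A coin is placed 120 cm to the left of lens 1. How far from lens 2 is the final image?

8.67 cm

Lens 1: 1/d_i1 = 1/f₁ − 1/d_o1 = 1/(32.1) − 1/(120) = 0.02282, so d_i1 = 43.82 cm.
The intermediate image is 43.82 cm to the right of lens 1, which lies 27.32 cm to the right of lens 2 — a virtual object — so d_o2 = −27.32 cm.
Lens 2: 1/d_i2 = 1/f₂ − 1/d_o2 = 1/(12.7) − 1/(-27.32) = 0.1153, so d_i2 = 8.67 cm.
The final image is real, 8.67 cm to the right of lens 2 (overall magnification ≈ -0.12).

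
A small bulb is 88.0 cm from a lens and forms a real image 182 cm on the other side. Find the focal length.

Real image ⇒ d_i = +182 cm.
1/f = 1/d_o + 1/d_i = 1/(88.0) + 1/(182) = 0.01686, so f = 59.3 cm.
Since f is positive, the lens is converging.

f = 59.3 cm (converging)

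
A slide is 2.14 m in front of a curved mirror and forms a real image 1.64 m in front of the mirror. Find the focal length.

Real image ⇒ d_i = +1.64 m.
1/f = 1/d_o + 1/d_i = 1/(2.14) + 1/(1.64) = 1.077, so f = 0.928 m.
Since f is positive, the curved mirror is concave.

f = 0.928 m (concave)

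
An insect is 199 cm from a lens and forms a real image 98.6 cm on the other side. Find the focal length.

Real image ⇒ d_i = +98.6 cm.
1/f = 1/d_o + 1/d_i = 1/(199) + 1/(98.6) = 0.01517, so f = 65.9 cm.
Since f is positive, the lens is converging.

f = 65.9 cm (converging)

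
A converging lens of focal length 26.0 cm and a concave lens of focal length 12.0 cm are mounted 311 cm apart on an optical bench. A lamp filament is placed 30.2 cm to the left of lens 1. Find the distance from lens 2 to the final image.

Lens 1: 1/d_i1 = 1/f₁ − 1/d_o1 = 1/(26.0) − 1/(30.2) = 0.005349, so d_i1 = 187.0 cm.
The intermediate image is 187.0 cm to the right of lens 1, which is 311 − (187.0) = 124.0 cm to the left of lens 2, so d_o2 = +124.0 cm.
Lens 2 is diverging, so f₂ = −12.0 cm.
Lens 2: 1/d_i2 = 1/f₂ − 1/d_o2 = 1/(-12.0) − 1/(124.0) = -0.09140, so d_i2 = -10.9 cm.
The final image is virtual, 10.9 cm to the left of lens 2 (overall magnification ≈ -0.55).

10.9 cm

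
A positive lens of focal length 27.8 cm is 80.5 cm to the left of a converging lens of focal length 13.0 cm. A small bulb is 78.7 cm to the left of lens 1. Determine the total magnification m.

Lens 1: 1/d_i1 = 1/(27.8) − 1/(78.7) = 0.02326, so d_i1 = 42.98 cm; m₁ = −d_i1/d_o1 = -0.5461.
d_o2 = 80.5 − (42.98) = 37.52 cm.
Lens 2: 1/d_i2 = 1/(13.0) − 1/(37.52) = 0.05027, so d_i2 = 19.89 cm; m₂ = −d_i2/d_o2 = -0.5302.
m = m₁·m₂ = (-0.5461)(-0.5302) = +0.290.

m = +0.290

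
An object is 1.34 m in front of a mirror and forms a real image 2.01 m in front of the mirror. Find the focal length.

Real image ⇒ d_i = +2.01 m.
1/f = 1/d_o + 1/d_i = 1/(1.34) + 1/(2.01) = 1.244, so f = 0.804 m.
Since f is positive, the mirror is concave.

f = 0.804 m (concave)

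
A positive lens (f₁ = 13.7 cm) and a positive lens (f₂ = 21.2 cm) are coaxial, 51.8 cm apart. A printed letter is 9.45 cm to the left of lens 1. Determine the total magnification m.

m = -1.12

Lens 1: 1/d_i1 = 1/(13.7) − 1/(9.45) = -0.03283, so d_i1 = -30.46 cm; m₁ = −d_i1/d_o1 = +3.223.
d_o2 = 51.8 − (-30.46) = 82.26 cm.
Lens 2: 1/d_i2 = 1/(21.2) − 1/(82.26) = 0.03501, so d_i2 = 28.56 cm; m₂ = −d_i2/d_o2 = -0.3472.
m = m₁·m₂ = (+3.223)(-0.3472) = -1.12.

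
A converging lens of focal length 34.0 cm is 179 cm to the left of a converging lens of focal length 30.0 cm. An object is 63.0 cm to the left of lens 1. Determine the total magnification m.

m = +0.468

Lens 1: 1/d_i1 = 1/(34.0) − 1/(63.0) = 0.01354, so d_i1 = 73.86 cm; m₁ = −d_i1/d_o1 = -1.172.
d_o2 = 179 − (73.86) = 105.1 cm.
Lens 2: 1/d_i2 = 1/(30.0) − 1/(105.1) = 0.02382, so d_i2 = 41.98 cm; m₂ = −d_i2/d_o2 = -0.3995.
m = m₁·m₂ = (-1.172)(-0.3995) = +0.468.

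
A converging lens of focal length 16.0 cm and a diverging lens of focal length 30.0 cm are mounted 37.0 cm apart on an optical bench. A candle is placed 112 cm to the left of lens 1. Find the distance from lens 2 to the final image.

Lens 1: 1/d_i1 = 1/f₁ − 1/d_o1 = 1/(16.0) − 1/(112) = 0.05357, so d_i1 = 18.67 cm.
The intermediate image is 18.67 cm to the right of lens 1, which is 37.0 − (18.67) = 18.33 cm to the left of lens 2, so d_o2 = +18.33 cm.
Lens 2 is diverging, so f₂ = −30.0 cm.
Lens 2: 1/d_i2 = 1/f₂ − 1/d_o2 = 1/(-30.0) − 1/(18.33) = -0.08789, so d_i2 = -11.4 cm.
The final image is virtual, 11.4 cm to the left of lens 2 (overall magnification ≈ -0.10).

11.4 cm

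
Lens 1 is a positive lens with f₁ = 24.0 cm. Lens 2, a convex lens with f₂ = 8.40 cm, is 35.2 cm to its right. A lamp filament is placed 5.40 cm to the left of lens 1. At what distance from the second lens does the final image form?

10.5 cm

Lens 1: 1/d_i1 = 1/f₁ − 1/d_o1 = 1/(24.0) − 1/(5.40) = -0.1435, so d_i1 = -6.968 cm.
The intermediate image is 6.968 cm to the left of lens 1 (virtual), which is 35.2 − (-6.968) = 42.17 cm to the left of lens 2, so d_o2 = +42.17 cm.
Lens 2: 1/d_i2 = 1/f₂ − 1/d_o2 = 1/(8.40) − 1/(42.17) = 0.09533, so d_i2 = 10.5 cm.
The final image is real, 10.5 cm to the right of lens 2 (overall magnification ≈ -0.32).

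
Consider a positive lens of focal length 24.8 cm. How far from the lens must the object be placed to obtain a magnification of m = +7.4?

21.4 cm

m = −d_i/d_o ⇒ d_i = −m·d_o.
1/f = 1/d_o + 1/d_i = 1/d_o − 1/(m·d_o) = (1 − 1/m)/d_o, so d_o = f(1 − 1/m) = (24.80)(1 − 1/(+7.4)) = 21.4 cm.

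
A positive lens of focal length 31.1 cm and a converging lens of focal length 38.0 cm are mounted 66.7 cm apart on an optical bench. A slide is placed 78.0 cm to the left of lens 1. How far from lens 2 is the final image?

Lens 1: 1/d_i1 = 1/f₁ − 1/d_o1 = 1/(31.1) − 1/(78.0) = 0.01933, so d_i1 = 51.72 cm.
The intermediate image is 51.72 cm to the right of lens 1, which is 66.7 − (51.72) = 14.98 cm to the left of lens 2, so d_o2 = +14.98 cm.
Lens 2: 1/d_i2 = 1/f₂ − 1/d_o2 = 1/(38.0) − 1/(14.98) = -0.04044, so d_i2 = -24.7 cm.
The final image is virtual, 24.7 cm to the left of lens 2 (overall magnification ≈ -1.1).

24.7 cm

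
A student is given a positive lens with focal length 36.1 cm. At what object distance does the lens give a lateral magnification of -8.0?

m = −d_i/d_o ⇒ d_i = −m·d_o.
1/f = 1/d_o + 1/d_i = 1/d_o − 1/(m·d_o) = (1 − 1/m)/d_o, so d_o = f(1 − 1/m) = (36.10)(1 − 1/(-8.0)) = 40.6 cm.

40.6 cm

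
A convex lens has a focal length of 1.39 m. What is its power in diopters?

P = +0.719 D

P = 1/f = 1/(1.39 m) = +0.719 D.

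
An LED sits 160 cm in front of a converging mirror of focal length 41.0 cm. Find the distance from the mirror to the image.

55.1 cm

Mirror equation: 1/s_i = 1/f − 1/s_o = 1/(41.00) − 1/(160) = 0.02439 − 0.006250 = 0.01814, so s_i = 55.1 cm.
The image is real, inverted and reduced, in front of the mirror.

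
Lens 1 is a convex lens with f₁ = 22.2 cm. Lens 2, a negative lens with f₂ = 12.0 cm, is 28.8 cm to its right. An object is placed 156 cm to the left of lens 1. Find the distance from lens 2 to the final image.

Lens 1: 1/d_i1 = 1/f₁ − 1/d_o1 = 1/(22.2) − 1/(156) = 0.03863, so d_i1 = 25.88 cm.
The intermediate image is 25.88 cm to the right of lens 1, which is 28.8 − (25.88) = 2.920 cm to the left of lens 2, so d_o2 = +2.920 cm.
Lens 2 is diverging, so f₂ = −12.0 cm.
Lens 2: 1/d_i2 = 1/f₂ − 1/d_o2 = 1/(-12.0) − 1/(2.920) = -0.4258, so d_i2 = -2.35 cm.
The final image is virtual, 2.35 cm to the left of lens 2 (overall magnification ≈ -0.13).

2.35 cm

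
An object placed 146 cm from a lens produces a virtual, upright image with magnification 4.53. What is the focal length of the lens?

f = 187 cm (converging)

m = −d_i/d_o ⇒ d_i = −m·d_o = −(+4.53)·(146) = -661.4 cm.
1/f = 1/d_o + 1/d_i = 1/(146) + 1/(-661.4) = 0.005337, so f = 187 cm.
Since f is positive, the lens is converging.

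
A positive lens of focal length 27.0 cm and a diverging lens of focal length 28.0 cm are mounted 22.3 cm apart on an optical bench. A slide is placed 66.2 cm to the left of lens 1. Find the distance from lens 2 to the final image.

Lens 1: 1/d_i1 = 1/f₁ − 1/d_o1 = 1/(27.0) − 1/(66.2) = 0.02193, so d_i1 = 45.60 cm.
The intermediate image is 45.60 cm to the right of lens 1, which lies 23.30 cm to the right of lens 2 — a virtual object — so d_o2 = −23.30 cm.
Lens 2 is diverging, so f₂ = −28.0 cm.
Lens 2: 1/d_i2 = 1/f₂ − 1/d_o2 = 1/(-28.0) − 1/(-23.30) = 0.007204, so d_i2 = 139 cm.
The final image is real, 139 cm to the right of lens 2 (overall magnification ≈ -4.1).

139 cm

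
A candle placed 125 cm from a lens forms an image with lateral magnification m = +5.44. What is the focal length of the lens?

f = 153 cm (converging)

m = −d_i/d_o ⇒ d_i = −m·d_o = −(+5.44)·(125) = -680.0 cm.
1/f = 1/d_o + 1/d_i = 1/(125) + 1/(-680.0) = 0.006529, so f = 153 cm.
Since f is positive, the lens is converging.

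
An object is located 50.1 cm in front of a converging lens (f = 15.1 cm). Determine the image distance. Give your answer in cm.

21.6 cm

Lens equation: 1/s_i = 1/f − 1/s_o = 1/(15.10) − 1/(50.1) = 0.06623 − 0.01996 = 0.04627, so s_i = 21.6 cm.
The image is real, inverted and reduced, on the far side of the lens.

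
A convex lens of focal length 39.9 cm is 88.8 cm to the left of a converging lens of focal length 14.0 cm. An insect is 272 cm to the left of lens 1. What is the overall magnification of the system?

m = +0.0858

Lens 1: 1/d_i1 = 1/(39.9) − 1/(272) = 0.02139, so d_i1 = 46.76 cm; m₁ = −d_i1/d_o1 = -0.1719.
d_o2 = 88.8 − (46.76) = 42.04 cm.
Lens 2: 1/d_i2 = 1/(14.0) − 1/(42.04) = 0.04764, so d_i2 = 20.99 cm; m₂ = −d_i2/d_o2 = -0.4993.
m = m₁·m₂ = (-0.1719)(-0.4993) = +0.0858.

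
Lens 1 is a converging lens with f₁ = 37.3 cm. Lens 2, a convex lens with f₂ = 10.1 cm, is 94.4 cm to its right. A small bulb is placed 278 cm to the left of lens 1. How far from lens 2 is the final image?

12.6 cm

Lens 1: 1/d_i1 = 1/f₁ − 1/d_o1 = 1/(37.3) − 1/(278) = 0.02321, so d_i1 = 43.08 cm.
The intermediate image is 43.08 cm to the right of lens 1, which is 94.4 − (43.08) = 51.32 cm to the left of lens 2, so d_o2 = +51.32 cm.
Lens 2: 1/d_i2 = 1/f₂ − 1/d_o2 = 1/(10.1) − 1/(51.32) = 0.07952, so d_i2 = 12.6 cm.
The final image is real, 12.6 cm to the right of lens 2 (overall magnification ≈ 0.038).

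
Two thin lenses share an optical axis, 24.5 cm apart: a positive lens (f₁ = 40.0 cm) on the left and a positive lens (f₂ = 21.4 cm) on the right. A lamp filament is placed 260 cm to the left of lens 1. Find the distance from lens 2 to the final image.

Lens 1: 1/d_i1 = 1/f₁ − 1/d_o1 = 1/(40.0) − 1/(260) = 0.02115, so d_i1 = 47.27 cm.
The intermediate image is 47.27 cm to the right of lens 1, which lies 22.77 cm to the right of lens 2 — a virtual object — so d_o2 = −22.77 cm.
Lens 2: 1/d_i2 = 1/f₂ − 1/d_o2 = 1/(21.4) − 1/(-22.77) = 0.09065, so d_i2 = 11.0 cm.
The final image is real, 11.0 cm to the right of lens 2 (overall magnification ≈ -0.088).

11.0 cm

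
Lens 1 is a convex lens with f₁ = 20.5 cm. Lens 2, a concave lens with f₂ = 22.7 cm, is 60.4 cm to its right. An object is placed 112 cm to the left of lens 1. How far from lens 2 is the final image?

Lens 1: 1/d_i1 = 1/f₁ − 1/d_o1 = 1/(20.5) − 1/(112) = 0.03985, so d_i1 = 25.09 cm.
The intermediate image is 25.09 cm to the right of lens 1, which is 60.4 − (25.09) = 35.31 cm to the left of lens 2, so d_o2 = +35.31 cm.
Lens 2 is diverging, so f₂ = −22.7 cm.
Lens 2: 1/d_i2 = 1/f₂ − 1/d_o2 = 1/(-22.7) − 1/(35.31) = -0.07237, so d_i2 = -13.8 cm.
The final image is virtual, 13.8 cm to the left of lens 2 (overall magnification ≈ -0.088).

13.8 cm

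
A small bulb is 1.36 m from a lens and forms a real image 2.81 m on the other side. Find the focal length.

f = 0.916 m (converging)

Real image ⇒ d_i = +2.81 m.
1/f = 1/d_o + 1/d_i = 1/(1.36) + 1/(2.81) = 1.091, so f = 0.916 m.
Since f is positive, the lens is converging.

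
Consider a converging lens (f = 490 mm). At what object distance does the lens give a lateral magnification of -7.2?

m = −d_i/d_o ⇒ d_i = −m·d_o.
1/f = 1/d_o + 1/d_i = 1/d_o − 1/(m·d_o) = (1 − 1/m)/d_o, so d_o = f(1 − 1/m) = (490.0)(1 − 1/(-7.2)) = 558 mm.

558 mm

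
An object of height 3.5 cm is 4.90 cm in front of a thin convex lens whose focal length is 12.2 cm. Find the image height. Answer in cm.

5.85 cm

1/d_i = 1/f − 1/d_o = 1/(12.20) − 1/(4.90) = -0.1221, so d_i = -8.189 cm.
m = −d_i/d_o = +1.671.
|h_i| = |m|·h_o = 1.671 × 3.5 = 5.85 cm. The image is virtual, upright and enlarged, on the same side as the object.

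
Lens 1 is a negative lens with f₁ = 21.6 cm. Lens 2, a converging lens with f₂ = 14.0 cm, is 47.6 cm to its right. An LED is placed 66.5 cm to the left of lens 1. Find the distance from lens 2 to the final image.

Lens 1 is diverging, so f₁ = −21.6 cm.
Lens 1: 1/d_i1 = 1/f₁ − 1/d_o1 = 1/(-21.6) − 1/(66.5) = -0.06133, so d_i1 = -16.30 cm.
The intermediate image is 16.30 cm to the left of lens 1 (virtual), which is 47.6 − (-16.30) = 63.90 cm to the left of lens 2, so d_o2 = +63.90 cm.
Lens 2: 1/d_i2 = 1/f₂ − 1/d_o2 = 1/(14.0) − 1/(63.90) = 0.05578, so d_i2 = 17.9 cm.
The final image is real, 17.9 cm to the right of lens 2 (overall magnification ≈ -0.069).

17.9 cm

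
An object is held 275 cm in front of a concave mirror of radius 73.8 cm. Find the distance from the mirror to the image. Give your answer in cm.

f = R/2 = 73.8/2 = 36.90 cm.
Mirror equation: 1/q = 1/f − 1/p = 1/(36.90) − 1/(275) = 0.02710 − 0.003636 = 0.02346, so q = 42.6 cm.
The image is real, inverted and reduced, in front of the mirror.

42.6 cm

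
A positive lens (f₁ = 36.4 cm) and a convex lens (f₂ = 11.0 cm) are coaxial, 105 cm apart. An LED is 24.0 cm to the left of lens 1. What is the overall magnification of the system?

Lens 1: 1/d_i1 = 1/(36.4) − 1/(24.0) = -0.01419, so d_i1 = -70.45 cm; m₁ = −d_i1/d_o1 = +2.935.
d_o2 = 105 − (-70.45) = 175.4 cm.
Lens 2: 1/d_i2 = 1/(11.0) − 1/(175.4) = 0.08521, so d_i2 = 11.74 cm; m₂ = −d_i2/d_o2 = -0.06691.
m = m₁·m₂ = (+2.935)(-0.06691) = -0.196.

m = -0.196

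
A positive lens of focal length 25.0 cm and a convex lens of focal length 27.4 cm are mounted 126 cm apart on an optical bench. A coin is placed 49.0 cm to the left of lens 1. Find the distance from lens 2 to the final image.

43.2 cm

Lens 1: 1/d_i1 = 1/f₁ − 1/d_o1 = 1/(25.0) − 1/(49.0) = 0.01959, so d_i1 = 51.04 cm.
The intermediate image is 51.04 cm to the right of lens 1, which is 126 − (51.04) = 74.96 cm to the left of lens 2, so d_o2 = +74.96 cm.
Lens 2: 1/d_i2 = 1/f₂ − 1/d_o2 = 1/(27.4) − 1/(74.96) = 0.02316, so d_i2 = 43.2 cm.
The final image is real, 43.2 cm to the right of lens 2 (overall magnification ≈ 0.60).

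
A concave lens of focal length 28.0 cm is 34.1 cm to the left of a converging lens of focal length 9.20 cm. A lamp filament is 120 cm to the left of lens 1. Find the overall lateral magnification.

m = -0.0366

f₁ = −28.0 cm (diverging).
Lens 1: 1/d_i1 = 1/(-28.0) − 1/(120) = -0.04405, so d_i1 = -22.70 cm; m₁ = −d_i1/d_o1 = +0.1892.
d_o2 = 34.1 − (-22.70) = 56.80 cm.
Lens 2: 1/d_i2 = 1/(9.20) − 1/(56.80) = 0.09109, so d_i2 = 10.98 cm; m₂ = −d_i2/d_o2 = -0.1933.
m = m₁·m₂ = (+0.1892)(-0.1933) = -0.0366.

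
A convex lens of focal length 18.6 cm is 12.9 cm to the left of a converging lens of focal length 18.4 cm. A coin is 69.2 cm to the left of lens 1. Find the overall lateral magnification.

m = -0.219

Lens 1: 1/d_i1 = 1/(18.6) − 1/(69.2) = 0.03931, so d_i1 = 25.44 cm; m₁ = −d_i1/d_o1 = -0.3676.
d_o2 = 12.9 − (25.44) = -12.54 cm (virtual object).
Lens 2: 1/d_i2 = 1/(18.4) − 1/(-12.54) = 0.1341, so d_i2 = 7.458 cm; m₂ = −d_i2/d_o2 = +0.5947.
m = m₁·m₂ = (-0.3676)(+0.5947) = -0.219.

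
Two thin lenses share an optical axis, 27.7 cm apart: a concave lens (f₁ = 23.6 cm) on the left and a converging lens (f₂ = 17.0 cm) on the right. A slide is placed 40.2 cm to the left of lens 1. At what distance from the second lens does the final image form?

28.3 cm

Lens 1 is diverging, so f₁ = −23.6 cm.
Lens 1: 1/d_i1 = 1/f₁ − 1/d_o1 = 1/(-23.6) − 1/(40.2) = -0.06725, so d_i1 = -14.87 cm.
The intermediate image is 14.87 cm to the left of lens 1 (virtual), which is 27.7 − (-14.87) = 42.57 cm to the left of lens 2, so d_o2 = +42.57 cm.
Lens 2: 1/d_i2 = 1/f₂ − 1/d_o2 = 1/(17.0) − 1/(42.57) = 0.03533, so d_i2 = 28.3 cm.
The final image is real, 28.3 cm to the right of lens 2 (overall magnification ≈ -0.25).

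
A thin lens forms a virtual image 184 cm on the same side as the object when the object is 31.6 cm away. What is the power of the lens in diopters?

P = +2.62 D

Virtual image ⇒ d_i = −184 cm.
1/f = 1/d_o + 1/d_i = 1/(31.6) + 1/(-184) = 0.02621 cm⁻¹.
f = 38.15 cm = 0.3815 m, so P = 1/f = +2.62 D.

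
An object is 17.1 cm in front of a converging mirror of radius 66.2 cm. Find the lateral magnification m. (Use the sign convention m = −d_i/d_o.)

m = +2.07

f = R/2 = 66.2/2 = 33.10 cm.
1/d_i = 1/f − 1/d_o = 1/(33.10) − 1/(17.1) = -0.02827, so d_i = -35.38 cm.
m = −d_i/d_o = −(-35.38)/(17.1) = +2.07.
The image is virtual, upright and enlarged, behind the mirror.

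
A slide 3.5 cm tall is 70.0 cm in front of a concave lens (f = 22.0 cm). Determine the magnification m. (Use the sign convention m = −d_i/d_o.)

m = +0.239

For a concave lens, f = -22.0 cm.
1/d_i = 1/f − 1/d_o = 1/(-22.00) − 1/(70.0) = -0.05974, so d_i = -16.74 cm.
m = −d_i/d_o = −(-16.74)/(70.0) = +0.239.
The image is virtual, upright and reduced, on the same side as the object.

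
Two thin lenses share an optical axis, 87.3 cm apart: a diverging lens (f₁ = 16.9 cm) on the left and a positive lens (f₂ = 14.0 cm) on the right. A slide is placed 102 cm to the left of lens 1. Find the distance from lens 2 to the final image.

Lens 1 is diverging, so f₁ = −16.9 cm.
Lens 1: 1/d_i1 = 1/f₁ − 1/d_o1 = 1/(-16.9) − 1/(102) = -0.06898, so d_i1 = -14.50 cm.
The intermediate image is 14.50 cm to the left of lens 1 (virtual), which is 87.3 − (-14.50) = 101.8 cm to the left of lens 2, so d_o2 = +101.8 cm.
Lens 2: 1/d_i2 = 1/f₂ − 1/d_o2 = 1/(14.0) − 1/(101.8) = 0.06161, so d_i2 = 16.2 cm.
The final image is real, 16.2 cm to the right of lens 2 (overall magnification ≈ -0.023).

16.2 cm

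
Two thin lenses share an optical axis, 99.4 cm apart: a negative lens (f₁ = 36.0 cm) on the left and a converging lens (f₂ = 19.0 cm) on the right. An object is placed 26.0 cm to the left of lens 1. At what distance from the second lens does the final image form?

22.8 cm

Lens 1 is diverging, so f₁ = −36.0 cm.
Lens 1: 1/d_i1 = 1/f₁ − 1/d_o1 = 1/(-36.0) − 1/(26.0) = -0.06624, so d_i1 = -15.10 cm.
The intermediate image is 15.10 cm to the left of lens 1 (virtual), which is 99.4 − (-15.10) = 114.5 cm to the left of lens 2, so d_o2 = +114.5 cm.
Lens 2: 1/d_i2 = 1/f₂ − 1/d_o2 = 1/(19.0) − 1/(114.5) = 0.04390, so d_i2 = 22.8 cm.
The final image is real, 22.8 cm to the right of lens 2 (overall magnification ≈ -0.12).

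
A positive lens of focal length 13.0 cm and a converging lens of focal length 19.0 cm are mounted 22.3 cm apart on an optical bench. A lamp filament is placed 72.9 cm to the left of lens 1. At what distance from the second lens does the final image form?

9.83 cm

Lens 1: 1/d_i1 = 1/f₁ − 1/d_o1 = 1/(13.0) − 1/(72.9) = 0.06321, so d_i1 = 15.82 cm.
The intermediate image is 15.82 cm to the right of lens 1, which is 22.3 − (15.82) = 6.480 cm to the left of lens 2, so d_o2 = +6.480 cm.
Lens 2: 1/d_i2 = 1/f₂ − 1/d_o2 = 1/(19.0) − 1/(6.480) = -0.1017, so d_i2 = -9.83 cm.
The final image is virtual, 9.83 cm to the left of lens 2 (overall magnification ≈ -0.33).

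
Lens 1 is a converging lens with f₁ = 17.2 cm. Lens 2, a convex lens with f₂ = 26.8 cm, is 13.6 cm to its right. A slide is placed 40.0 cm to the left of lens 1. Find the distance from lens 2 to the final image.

Lens 1: 1/d_i1 = 1/f₁ − 1/d_o1 = 1/(17.2) − 1/(40.0) = 0.03314, so d_i1 = 30.18 cm.
The intermediate image is 30.18 cm to the right of lens 1, which lies 16.58 cm to the right of lens 2 — a virtual object — so d_o2 = −16.58 cm.
Lens 2: 1/d_i2 = 1/f₂ − 1/d_o2 = 1/(26.8) − 1/(-16.58) = 0.09763, so d_i2 = 10.2 cm.
The final image is real, 10.2 cm to the right of lens 2 (overall magnification ≈ -0.47).

10.2 cm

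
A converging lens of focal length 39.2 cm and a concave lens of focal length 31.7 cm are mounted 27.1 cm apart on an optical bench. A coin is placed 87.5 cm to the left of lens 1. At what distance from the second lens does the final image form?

114 cm

Lens 1: 1/d_i1 = 1/f₁ − 1/d_o1 = 1/(39.2) − 1/(87.5) = 0.01408, so d_i1 = 71.01 cm.
The intermediate image is 71.01 cm to the right of lens 1, which lies 43.91 cm to the right of lens 2 — a virtual object — so d_o2 = −43.91 cm.
Lens 2 is diverging, so f₂ = −31.7 cm.
Lens 2: 1/d_i2 = 1/f₂ − 1/d_o2 = 1/(-31.7) − 1/(-43.91) = -0.008772, so d_i2 = -114 cm.
The final image is virtual, 114 cm to the left of lens 2 (overall magnification ≈ 2.1).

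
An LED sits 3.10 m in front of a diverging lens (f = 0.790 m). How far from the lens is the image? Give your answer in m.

0.630 m

For a diverging lens, f = -0.790 m.
Lens equation: 1/s_i = 1/f − 1/s_o = 1/(-0.7900) − 1/(3.10) = -1.266 − 0.3226 = -1.588, so s_i = -0.630 m.
The image is virtual, upright and reduced, on the same side as the object.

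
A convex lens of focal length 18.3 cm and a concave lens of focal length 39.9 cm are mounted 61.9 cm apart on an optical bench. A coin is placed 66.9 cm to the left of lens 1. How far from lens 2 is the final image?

Lens 1: 1/d_i1 = 1/f₁ − 1/d_o1 = 1/(18.3) − 1/(66.9) = 0.03970, so d_i1 = 25.19 cm.
The intermediate image is 25.19 cm to the right of lens 1, which is 61.9 − (25.19) = 36.71 cm to the left of lens 2, so d_o2 = +36.71 cm.
Lens 2 is diverging, so f₂ = −39.9 cm.
Lens 2: 1/d_i2 = 1/f₂ − 1/d_o2 = 1/(-39.9) − 1/(36.71) = -0.05230, so d_i2 = -19.1 cm.
The final image is virtual, 19.1 cm to the left of lens 2 (overall magnification ≈ -0.20).

19.1 cm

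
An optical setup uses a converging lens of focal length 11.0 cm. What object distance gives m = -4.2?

13.6 cm

m = −d_i/d_o ⇒ d_i = −m·d_o.
1/f = 1/d_o + 1/d_i = 1/d_o − 1/(m·d_o) = (1 − 1/m)/d_o, so d_o = f(1 − 1/m) = (11.00)(1 − 1/(-4.2)) = 13.6 cm.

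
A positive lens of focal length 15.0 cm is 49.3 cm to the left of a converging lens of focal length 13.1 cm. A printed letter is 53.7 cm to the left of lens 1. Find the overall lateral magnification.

m = +0.330

Lens 1: 1/d_i1 = 1/(15.0) − 1/(53.7) = 0.04804, so d_i1 = 20.81 cm; m₁ = −d_i1/d_o1 = -0.3875.
d_o2 = 49.3 − (20.81) = 28.49 cm.
Lens 2: 1/d_i2 = 1/(13.1) − 1/(28.49) = 0.04124, so d_i2 = 24.25 cm; m₂ = −d_i2/d_o2 = -0.8512.
m = m₁·m₂ = (-0.3875)(-0.8512) = +0.330.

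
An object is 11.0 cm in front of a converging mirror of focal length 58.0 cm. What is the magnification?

m = +1.23

1/d_i = 1/f − 1/d_o = 1/(58.00) − 1/(11.0) = -0.07367, so d_i = -13.57 cm.
m = −d_i/d_o = −(-13.57)/(11.0) = +1.23.
The image is virtual, upright and enlarged, behind the mirror.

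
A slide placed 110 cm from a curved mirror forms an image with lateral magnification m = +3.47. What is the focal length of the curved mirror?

m = −d_i/d_o ⇒ d_i = −m·d_o = −(+3.47)·(110) = -381.7 cm.
1/f = 1/d_o + 1/d_i = 1/(110) + 1/(-381.7) = 0.006471, so f = 155 cm.
Since f is positive, the curved mirror is concave.

f = 155 cm (concave)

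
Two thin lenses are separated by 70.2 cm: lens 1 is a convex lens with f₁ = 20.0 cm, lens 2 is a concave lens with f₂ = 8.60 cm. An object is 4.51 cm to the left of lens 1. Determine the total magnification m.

Lens 1: 1/d_i1 = 1/(20.0) − 1/(4.51) = -0.1717, so d_i1 = -5.823 cm; m₁ = −d_i1/d_o1 = +1.291.
d_o2 = 70.2 − (-5.823) = 76.02 cm.
f₂ = −8.60 cm (diverging).
Lens 2: 1/d_i2 = 1/(-8.60) − 1/(76.02) = -0.1294, so d_i2 = -7.726 cm; m₂ = −d_i2/d_o2 = +0.1016.
m = m₁·m₂ = (+1.291)(+0.1016) = +0.131.

m = +0.131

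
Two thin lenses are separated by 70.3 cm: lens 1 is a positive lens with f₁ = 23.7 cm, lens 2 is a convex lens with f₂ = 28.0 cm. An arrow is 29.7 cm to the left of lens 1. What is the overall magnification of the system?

Lens 1: 1/d_i1 = 1/(23.7) − 1/(29.7) = 0.008524, so d_i1 = 117.3 cm; m₁ = −d_i1/d_o1 = -3.949.
d_o2 = 70.3 − (117.3) = -47.00 cm (virtual object).
Lens 2: 1/d_i2 = 1/(28.0) − 1/(-47.00) = 0.05699, so d_i2 = 17.55 cm; m₂ = −d_i2/d_o2 = +0.3733.
m = m₁·m₂ = (-3.949)(+0.3733) = -1.47.

m = -1.47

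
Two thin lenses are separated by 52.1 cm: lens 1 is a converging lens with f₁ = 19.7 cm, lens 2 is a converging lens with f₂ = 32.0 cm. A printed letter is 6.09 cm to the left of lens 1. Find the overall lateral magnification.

m = -1.60

Lens 1: 1/d_i1 = 1/(19.7) − 1/(6.09) = -0.1134, so d_i1 = -8.815 cm; m₁ = −d_i1/d_o1 = +1.447.
d_o2 = 52.1 − (-8.815) = 60.91 cm.
Lens 2: 1/d_i2 = 1/(32.0) − 1/(60.91) = 0.01483, so d_i2 = 67.42 cm; m₂ = −d_i2/d_o2 = -1.107.
m = m₁·m₂ = (+1.447)(-1.107) = -1.60.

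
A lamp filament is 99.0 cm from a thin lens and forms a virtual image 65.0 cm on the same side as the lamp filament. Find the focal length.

Virtual image ⇒ d_i = −65.0 cm.
1/f = 1/d_o + 1/d_i = 1/(99.0) + 1/(-65.0) = -0.005284, so f = -189 cm.
Since f is negative, the thin lens is diverging.

f = -189 cm (diverging)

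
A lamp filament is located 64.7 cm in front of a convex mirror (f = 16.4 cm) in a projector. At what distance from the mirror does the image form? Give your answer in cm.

13.1 cm

For a convex mirror, f = -16.4 cm.
Mirror equation: 1/s_i = 1/f − 1/s_o = 1/(-16.40) − 1/(64.7) = -0.06098 − 0.01546 = -0.07643, so s_i = -13.1 cm.
The image is virtual, upright and reduced, behind the mirror.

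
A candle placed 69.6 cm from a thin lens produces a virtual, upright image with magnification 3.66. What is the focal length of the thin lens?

f = 95.8 cm (converging)

m = −d_i/d_o ⇒ d_i = −m·d_o = −(+3.66)·(69.6) = -254.7 cm.
1/f = 1/d_o + 1/d_i = 1/(69.6) + 1/(-254.7) = 0.01044, so f = 95.8 cm.
Since f is positive, the thin lens is converging.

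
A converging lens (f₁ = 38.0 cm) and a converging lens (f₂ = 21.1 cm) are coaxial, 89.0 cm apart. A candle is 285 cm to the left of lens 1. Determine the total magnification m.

m = +0.135

Lens 1: 1/d_i1 = 1/(38.0) − 1/(285) = 0.02281, so d_i1 = 43.85 cm; m₁ = −d_i1/d_o1 = -0.1539.
d_o2 = 89.0 − (43.85) = 45.15 cm.
Lens 2: 1/d_i2 = 1/(21.1) − 1/(45.15) = 0.02524, so d_i2 = 39.61 cm; m₂ = −d_i2/d_o2 = -0.8773.
m = m₁·m₂ = (-0.1539)(-0.8773) = +0.135.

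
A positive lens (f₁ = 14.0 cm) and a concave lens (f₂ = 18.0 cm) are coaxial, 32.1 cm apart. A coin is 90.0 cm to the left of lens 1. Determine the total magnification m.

Lens 1: 1/d_i1 = 1/(14.0) − 1/(90.0) = 0.06032, so d_i1 = 16.58 cm; m₁ = −d_i1/d_o1 = -0.1842.
d_o2 = 32.1 − (16.58) = 15.52 cm.
f₂ = −18.0 cm (diverging).
Lens 2: 1/d_i2 = 1/(-18.0) − 1/(15.52) = -0.1200, so d_i2 = -8.334 cm; m₂ = −d_i2/d_o2 = +0.5370.
m = m₁·m₂ = (-0.1842)(+0.5370) = -0.0989.

m = -0.0989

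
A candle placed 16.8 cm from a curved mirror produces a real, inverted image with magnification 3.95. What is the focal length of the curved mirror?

m = −d_i/d_o ⇒ d_i = −m·d_o = −(-3.95)·(16.8) = 66.36 cm.
1/f = 1/d_o + 1/d_i = 1/(16.8) + 1/(66.36) = 0.07459, so f = 13.4 cm.
Since f is positive, the curved mirror is concave.

f = 13.4 cm (concave)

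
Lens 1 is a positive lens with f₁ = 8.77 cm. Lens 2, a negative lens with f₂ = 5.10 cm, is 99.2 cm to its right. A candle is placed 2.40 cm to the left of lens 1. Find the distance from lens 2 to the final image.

4.86 cm

Lens 1: 1/d_i1 = 1/f₁ − 1/d_o1 = 1/(8.77) − 1/(2.40) = -0.3026, so d_i1 = -3.304 cm.
The intermediate image is 3.304 cm to the left of lens 1 (virtual), which is 99.2 − (-3.304) = 102.5 cm to the left of lens 2, so d_o2 = +102.5 cm.
Lens 2 is diverging, so f₂ = −5.10 cm.
Lens 2: 1/d_i2 = 1/f₂ − 1/d_o2 = 1/(-5.10) − 1/(102.5) = -0.2058, so d_i2 = -4.86 cm.
The final image is virtual, 4.86 cm to the left of lens 2 (overall magnification ≈ 0.065).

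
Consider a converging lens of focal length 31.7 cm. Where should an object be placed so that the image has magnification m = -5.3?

37.7 cm

m = −d_i/d_o ⇒ d_i = −m·d_o.
1/f = 1/d_o + 1/d_i = 1/d_o − 1/(m·d_o) = (1 − 1/m)/d_o, so d_o = f(1 − 1/m) = (31.70)(1 − 1/(-5.3)) = 37.7 cm.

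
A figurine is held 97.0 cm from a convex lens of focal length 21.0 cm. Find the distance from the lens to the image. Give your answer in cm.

26.8 cm

Lens equation: 1/v = 1/f − 1/u = 1/(21.00) − 1/(97.0) = 0.04762 − 0.01031 = 0.03731, so v = 26.8 cm.
The image is real, inverted and reduced, on the far side of the lens.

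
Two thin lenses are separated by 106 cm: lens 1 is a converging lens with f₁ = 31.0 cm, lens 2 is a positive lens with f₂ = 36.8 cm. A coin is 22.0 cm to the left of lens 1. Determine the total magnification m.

Lens 1: 1/d_i1 = 1/(31.0) − 1/(22.0) = -0.01320, so d_i1 = -75.78 cm; m₁ = −d_i1/d_o1 = +3.445.
d_o2 = 106 − (-75.78) = 181.8 cm.
Lens 2: 1/d_i2 = 1/(36.8) − 1/(181.8) = 0.02167, so d_i2 = 46.14 cm; m₂ = −d_i2/d_o2 = -0.2538.
m = m₁·m₂ = (+3.445)(-0.2538) = -0.874.

m = -0.874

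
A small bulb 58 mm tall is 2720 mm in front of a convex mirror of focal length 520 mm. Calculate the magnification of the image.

m = +0.160

For a convex mirror, f = -520 mm.
1/d_i = 1/f − 1/d_o = 1/(-520.0) − 1/(2720) = -0.002291, so d_i = -436.5 mm.
m = −d_i/d_o = −(-436.5)/(2720) = +0.160.
The image is virtual, upright and reduced, behind the mirror.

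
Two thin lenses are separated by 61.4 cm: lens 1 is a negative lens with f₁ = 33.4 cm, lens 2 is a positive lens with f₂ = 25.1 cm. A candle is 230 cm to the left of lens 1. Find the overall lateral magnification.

f₁ = −33.4 cm (diverging).
Lens 1: 1/d_i1 = 1/(-33.4) − 1/(230) = -0.03429, so d_i1 = -29.16 cm; m₁ = −d_i1/d_o1 = +0.1268.
d_o2 = 61.4 − (-29.16) = 90.56 cm.
Lens 2: 1/d_i2 = 1/(25.1) − 1/(90.56) = 0.02880, so d_i2 = 34.72 cm; m₂ = −d_i2/d_o2 = -0.3834.
m = m₁·m₂ = (+0.1268)(-0.3834) = -0.0486.

m = -0.0486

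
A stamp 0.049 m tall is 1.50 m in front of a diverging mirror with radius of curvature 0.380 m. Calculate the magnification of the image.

f = R/2 = 0.380/2 = 0.1900 m; for a diverging mirror, f = -0.1900 m.
1/d_i = 1/f − 1/d_o = 1/(-0.1900) − 1/(1.50) = -5.930, so d_i = -0.1686 m.
m = −d_i/d_o = −(-0.1686)/(1.50) = +0.112.
The image is virtual, upright and reduced, behind the mirror.

m = +0.112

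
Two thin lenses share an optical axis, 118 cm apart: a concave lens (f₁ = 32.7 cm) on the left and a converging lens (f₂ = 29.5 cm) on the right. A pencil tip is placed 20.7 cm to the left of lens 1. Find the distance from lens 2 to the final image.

Lens 1 is diverging, so f₁ = −32.7 cm.
Lens 1: 1/d_i1 = 1/f₁ − 1/d_o1 = 1/(-32.7) − 1/(20.7) = -0.07889, so d_i1 = -12.68 cm.
The intermediate image is 12.68 cm to the left of lens 1 (virtual), which is 118 − (-12.68) = 130.7 cm to the left of lens 2, so d_o2 = +130.7 cm.
Lens 2: 1/d_i2 = 1/f₂ − 1/d_o2 = 1/(29.5) − 1/(130.7) = 0.02625, so d_i2 = 38.1 cm.
The final image is real, 38.1 cm to the right of lens 2 (overall magnification ≈ -0.18).

38.1 cm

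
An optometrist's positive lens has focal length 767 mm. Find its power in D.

f = 76.7 cm = 0.767 m.
P = 1/f = 1/(0.767 m) = +1.30 D.

P = +1.30 D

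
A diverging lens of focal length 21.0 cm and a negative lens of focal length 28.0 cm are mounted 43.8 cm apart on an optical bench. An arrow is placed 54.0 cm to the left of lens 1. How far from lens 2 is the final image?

19.0 cm

Lens 1 is diverging, so f₁ = −21.0 cm.
Lens 1: 1/d_i1 = 1/f₁ − 1/d_o1 = 1/(-21.0) − 1/(54.0) = -0.06614, so d_i1 = -15.12 cm.
The intermediate image is 15.12 cm to the left of lens 1 (virtual), which is 43.8 − (-15.12) = 58.92 cm to the left of lens 2, so d_o2 = +58.92 cm.
Lens 2 is diverging, so f₂ = −28.0 cm.
Lens 2: 1/d_i2 = 1/f₂ − 1/d_o2 = 1/(-28.0) − 1/(58.92) = -0.05269, so d_i2 = -19.0 cm.
The final image is virtual, 19.0 cm to the left of lens 2 (overall magnification ≈ 0.090).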